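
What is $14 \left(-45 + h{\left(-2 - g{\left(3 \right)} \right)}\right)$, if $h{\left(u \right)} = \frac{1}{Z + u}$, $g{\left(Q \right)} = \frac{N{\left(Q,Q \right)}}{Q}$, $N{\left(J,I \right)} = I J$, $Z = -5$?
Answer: $- \frac{3157}{5} \approx -631.4$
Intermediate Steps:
$g{\left(Q \right)} = Q$ ($g{\left(Q \right)} = \frac{Q Q}{Q} = \frac{Q^{2}}{Q} = Q$)
$h{\left(u \right)} = \frac{1}{-5 + u}$
$14 \left(-45 + h{\left(-2 - g{\left(3 \right)} \right)}\right) = 14 \left(-45 + \frac{1}{-5 - 5}\right) = 14 \left(-45 + \frac{1}{-10}\right) = 14 \left(-45 - \frac{1}{10}\right) = 14 \left(- \frac{451}{10}\right) = - \frac{3157}{5}$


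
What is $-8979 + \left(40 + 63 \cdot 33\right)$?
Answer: $-6860$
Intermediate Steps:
$-8979 + \left(40 + 63 \cdot 33\right) = -8979 + \left(40 + 2079\right) = -8979 + 2119 = -6860$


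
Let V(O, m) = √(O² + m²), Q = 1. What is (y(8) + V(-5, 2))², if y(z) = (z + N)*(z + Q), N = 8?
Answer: (144 + √29)² ≈ 22316.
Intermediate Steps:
y(z) = (1 + z)*(8 + z) (y(z) = (z + 8)*(z + 1) = (8 + z)*(1 + z) = (1 + z)*(8 + z))
(y(8) + V(-5, 2))² = ((8 + 8² + 9*8) + √((-5)² + 2²))² = ((8 + 64 + 72) + √(25 + 4))² = (144 + √29)²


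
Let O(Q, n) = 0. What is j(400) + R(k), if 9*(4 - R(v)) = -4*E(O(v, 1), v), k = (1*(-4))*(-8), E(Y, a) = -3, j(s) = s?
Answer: 1208/3 ≈ 402.67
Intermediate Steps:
k = 32 (k = -4*(-8) = 32)
R(v) = 8/3 (R(v) = 4 - (-4)*(-3)/9 = 4 - ⅑*12 = 4 - 4/3 = 8/3)
j(400) + R(k) = 400 + 8/3 = 1208/3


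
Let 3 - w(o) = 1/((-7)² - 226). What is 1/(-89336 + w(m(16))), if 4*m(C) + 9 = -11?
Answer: -177/15811940 ≈ -1.1194e-5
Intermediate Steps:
m(C) = -5 (m(C) = -9/4 + (¼)*(-11) = -9/4 - 11/4 = -5)
w(o) = 532/177 (w(o) = 3 - 1/((-7)² - 226) = 3 - 1/(49 - 226) = 3 - 1/(-177) = 3 - 1*(-1/177) = 3 + 1/177 = 532/177)
1/(-89336 + w(m(16))) = 1/(-89336 + 532/177) = 1/(-15811940/177) = -177/15811940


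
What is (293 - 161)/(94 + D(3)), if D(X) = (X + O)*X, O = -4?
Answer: 132/91 ≈ 1.4506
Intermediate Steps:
D(X) = X*(-4 + X) (D(X) = (X - 4)*X = (-4 + X)*X = X*(-4 + X))
(293 - 161)/(94 + D(3)) = (293 - 161)/(94 + 3*(-4 + 3)) = 132/(94 + 3*(-1)) = 132/(94 - 3) = 132/91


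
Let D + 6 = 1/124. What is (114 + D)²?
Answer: 179372449/15376 ≈ 11666.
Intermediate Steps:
D = -743/124 (D = -6 + 1/124 = -743/124 ≈ -5.9919)
(114 + D)² = (114 - 743/124)² = (13393/124)² = 179372449/15376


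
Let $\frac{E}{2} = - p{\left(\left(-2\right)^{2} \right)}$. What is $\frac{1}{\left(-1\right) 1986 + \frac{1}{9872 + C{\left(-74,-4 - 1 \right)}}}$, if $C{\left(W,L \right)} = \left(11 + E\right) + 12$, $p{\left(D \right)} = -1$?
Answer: $- \frac{9897}{19655441} \approx -0.00050353$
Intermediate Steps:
$E = 2$ ($E = 2 \left(\left(-1\right) \left(-1\right)\right) = 2 \cdot 1 = 2$)
$C{\left(W,L \right)} = 25$ ($C{\left(W,L \right)} = \left(11 + 2\right) + 12 = 13 + 12 = 25$)
$\frac{1}{\left(-1\right) 1986 + \frac{1}{9872 + C{\left(-74,-4 - 1 \right)}}} = \frac{1}{\left(-1\right) 1986 + \frac{1}{9872 + 25}} = \frac{1}{-1986 + \frac{1}{9897}} = \frac{1}{- \frac{19655441}{9897}} = - \frac{9897}{19655441}$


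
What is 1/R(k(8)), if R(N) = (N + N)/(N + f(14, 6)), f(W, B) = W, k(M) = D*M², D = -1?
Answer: 25/64 ≈ 0.39063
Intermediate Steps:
k(M) = -M²
R(N) = 2*N/(14 + N) (R(N) = (N + N)/(N + 14) = (2*N)/(14 + N) = 2*N/(14 + N))
1/R(k(8)) = 1/(2*(-1*8²)/(14 - 1*8²)) = 1/(2*(-1*64)/(14 - 1*64)) = 1/(2*(-64)/(14 - 64)) = 1/(2*(-64)/(-50)) = 1/(2*(-64)*(-1/50)) = 1/(64/25) = 25/64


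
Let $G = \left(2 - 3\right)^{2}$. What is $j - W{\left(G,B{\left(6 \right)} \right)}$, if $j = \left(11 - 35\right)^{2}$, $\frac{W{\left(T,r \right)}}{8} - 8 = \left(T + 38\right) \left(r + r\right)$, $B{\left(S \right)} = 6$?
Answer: $-3232$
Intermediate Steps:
$G = 1$ ($G = \left(-1\right)^{2} = 1$)
$W{\left(T,r \right)} = 64 + 16 r \left(38 + T\right)$ ($W{\left(T,r \right)} = 64 + 8 \left(T + 38\right) \left(r + r\right) = 64 + 8 \left(38 + T\right) 2 r = 64 + 8 \cdot 2 r \left(38 + T\right) = 64 + 16 r \left(38 + T\right)$)
$j = 576$ ($j = \left(-24\right)^{2} = 576$)
$j - W{\left(G,B{\left(6 \right)} \right)} = 576 - \left(64 + 608 \cdot 6 + 16 \cdot 1 \cdot 6\right) = 576 - \left(64 + 3648 + 96\right) = 576 - 3808 = -3232$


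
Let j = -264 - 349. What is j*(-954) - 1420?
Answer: 583382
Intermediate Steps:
j = -613
j*(-954) - 1420 = -613*(-954) - 1420 = 584802 - 1420 = 583382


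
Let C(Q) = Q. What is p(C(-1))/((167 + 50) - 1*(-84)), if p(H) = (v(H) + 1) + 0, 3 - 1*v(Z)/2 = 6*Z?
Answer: 19/301 ≈ 0.063123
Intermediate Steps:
v(Z) = 6 - 12*Z
p(H) = 7 - 12*H (p(H) = ((6 - 12*H) + 1) + 0 = (7 - 12*H) + 0 = 7 - 12*H)
p(C(-1))/((167 + 50) - 1*(-84)) = (7 - 12*(-1))/((167 + 50) - 1*(-84)) = (7 + 12)/(217 + 84) = 19/301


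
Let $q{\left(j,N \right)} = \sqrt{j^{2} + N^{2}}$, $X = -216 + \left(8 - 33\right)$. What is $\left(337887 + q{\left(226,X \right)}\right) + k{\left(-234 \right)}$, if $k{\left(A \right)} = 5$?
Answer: $337892 + \sqrt{109157} \approx 3.3822 \cdot 10^{5}$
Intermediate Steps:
$X = -241$ ($X = -216 - 25 = -241$)
$q{\left(j,N \right)} = \sqrt{N^{2} + j^{2}}$
$\left(337887 + q{\left(226,X \right)}\right) + k{\left(-234 \right)} = \left(337887 + \sqrt{\left(-241\right)^{2} + 226^{2}}\right) + 5 = \left(337887 + \sqrt{58081 + 51076}\right) + 5 = \left(337887 + \sqrt{109157}\right) + 5 = 337892 + \sqrt{109157}$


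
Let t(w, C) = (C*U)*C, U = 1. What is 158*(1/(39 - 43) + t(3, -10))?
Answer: 31521/2 ≈ 15761.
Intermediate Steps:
t(w, C) = C**2 (t(w, C) = (C*1)*C = C*C = C**2)
158*(1/(39 - 43) + t(3, -10)) = 158*(1/(39 - 43) + (-10)**2) = 158*(1/(-4) + 100) = 158*(-1/4 + 100) = 158*(399/4) = 31521/2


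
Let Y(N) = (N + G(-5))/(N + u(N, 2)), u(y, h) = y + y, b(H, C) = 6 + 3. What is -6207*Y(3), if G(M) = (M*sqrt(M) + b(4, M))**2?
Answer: 84829/3 + 62070*I*sqrt(5) ≈ 28276.0 + 1.3879e+5*I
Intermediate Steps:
b(H, C) = 9
u(y, h) = 2*y
G(M) = (9 + M**(3/2))**2 (G(M) = (M*sqrt(M) + 9)**2 = (M**(3/2) + 9)**2 = (9 + M**(3/2))**2)
Y(N) = (N + (9 - 5*I*sqrt(5))**2)/(3*N) (Y(N) = (N + (9 + (-5)**(3/2))**2)/(N + 2*N) = (N + (9 - 5*I*sqrt(5))**2)/((3*N)) = (N + (9 - 5*I*sqrt(5))**2)*(1/(3*N)) = (N + (9 - 5*I*sqrt(5))**2)/(3*N))
-6207*Y(3) = -2069*(-44 + 3 - 90*I*sqrt(5))/3 = -2069*(-41 - 90*I*sqrt(5))/3 = -6207*(-41/9 - 10*I*sqrt(5)) = 84829/3 + 62070*I*sqrt(5)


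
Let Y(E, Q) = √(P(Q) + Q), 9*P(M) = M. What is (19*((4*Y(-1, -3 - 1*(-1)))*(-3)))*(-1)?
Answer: 152*I*√5 ≈ 339.88*I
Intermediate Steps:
P(M) = M/9
Y(E, Q) = √10*√Q/3 (Y(E, Q) = √(Q/9 + Q) = √(10*Q/9) = √10*√Q/3)
(19*((4*Y(-1, -3 - 1*(-1)))*(-3)))*(-1) = (19*((4*(√10*√(-3 - 1*(-1))/3))*(-3)))*(-1) = (19*((4*(√10*√(-3 + 1)/3))*(-3)))*(-1) = (19*((4*(√10*√(-2)/3))*(-3)))*(-1) = (19*((4*(√10*(I*√2)/3))*(-3)))*(-1) = (19*((4*(2*I*√5/3))*(-3)))*(-1) = (19*((8*I*√5/3)*(-3)))*(-1) = (19*(-8*I*√5))*(-1) = -152*I*√5*(-1) = 152*I*√5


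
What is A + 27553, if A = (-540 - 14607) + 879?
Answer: 13285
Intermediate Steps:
A = -14268 (A = -15147 + 879 = -14268)
A + 27553 = -14268 + 27553 = 13285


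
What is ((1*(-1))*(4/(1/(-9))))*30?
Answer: 1080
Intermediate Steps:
((1*(-1))*(4/(1/(-9))))*30 = -4/(-1/9)*30 = -4*(-9)*30 = -1*(-36)*30 = 36*30 = 1080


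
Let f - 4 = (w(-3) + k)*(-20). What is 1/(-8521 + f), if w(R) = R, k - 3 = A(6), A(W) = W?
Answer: -1/8637 ≈ -0.00011578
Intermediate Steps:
k = 9 (k = 3 + 6 = 9)
f = -116 (f = 4 + (-3 + 9)*(-20) = 4 + 6*(-20) = 4 - 120 = -116)
1/(-8521 + f) = 1/(-8521 - 116) = 1/(-8637) = -1/8637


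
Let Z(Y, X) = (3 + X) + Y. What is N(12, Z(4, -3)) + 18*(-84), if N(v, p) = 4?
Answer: -1508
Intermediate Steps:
Z(Y, X) = 3 + X + Y
N(12, Z(4, -3)) + 18*(-84) = 4 + 18*(-84) = 4 - 1512 = -1508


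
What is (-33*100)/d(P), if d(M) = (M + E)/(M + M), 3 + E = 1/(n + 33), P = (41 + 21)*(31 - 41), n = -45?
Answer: -49104000/7477 ≈ -6567.3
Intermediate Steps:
P = -620 (P = 62*(-10) = -620)
E = -37/12 (E = -3 + 1/(-45 + 33) = -3 + 1/(-12) = -3 - 1/12 = -37/12 ≈ -3.0833)
d(M) = (-37/12 + M)/(2*M) (d(M) = (M - 37/12)/(M + M) = (-37/12 + M)/((2*M)) = (-37/12 + M)*(1/(2*M)) = (-37/12 + M)/(2*M))
(-33*100)/d(P) = (-33*100)/(((1/24)*(-37 + 12*(-620))/(-620))) = -3300*(-14880/(-37 - 7440)) = -3300/((1/24)*(-1/620)*(-7477)) = -3300/7477/14880 = -3300*14880/7477 = -49104000/7477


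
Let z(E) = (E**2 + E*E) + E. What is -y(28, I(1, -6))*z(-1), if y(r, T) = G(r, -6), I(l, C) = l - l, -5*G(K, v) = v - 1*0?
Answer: -6/5 ≈ -1.2000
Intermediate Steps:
G(K, v) = -v/5 (G(K, v) = -(v - 1*0)/5 = -(v + 0)/5 = -v/5)
I(l, C) = 0
y(r, T) = 6/5 (y(r, T) = -1/5*(-6) = 6/5)
z(E) = E + 2*E**2 (z(E) = (E**2 + E**2) + E = 2*E**2 + E = E + 2*E**2)
-y(28, I(1, -6))*z(-1) = -6*(-(1 + 2*(-1)))/5 = -6*(-(1 - 2))/5 = -6*(-1*(-1))/5 = -6/5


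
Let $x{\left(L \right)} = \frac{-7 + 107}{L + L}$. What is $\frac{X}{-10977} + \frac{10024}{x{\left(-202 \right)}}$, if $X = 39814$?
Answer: $- \frac{11114373598}{274425} \approx -40501.0$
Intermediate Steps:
$x{\left(L \right)} = \frac{50}{L}$ ($x{\left(L \right)} = \frac{100}{2 L} = 100 \frac{1}{2 L} = \frac{50}{L}$)
$\frac{X}{-10977} + \frac{10024}{x{\left(-202 \right)}} = \frac{39814}{-10977} + \frac{10024}{50 \frac{1}{-202}} = 39814 \left(- \frac{1}{10977}\right) + \frac{10024}{50 \left(- \frac{1}{202}\right)} = - \frac{39814}{10977} + \frac{10024}{- \frac{25}{101}} = - \frac{39814}{10977} + 10024 \left(- \frac{101}{25}\right) = - \frac{39814}{10977} - \frac{1012424}{25} = - \frac{11114373598}{274425}$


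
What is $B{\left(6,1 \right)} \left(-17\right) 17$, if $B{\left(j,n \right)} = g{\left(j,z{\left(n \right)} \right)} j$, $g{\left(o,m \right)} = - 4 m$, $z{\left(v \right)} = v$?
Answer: $6936$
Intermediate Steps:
$B{\left(j,n \right)} = - 4 j n$ ($B{\left(j,n \right)} = - 4 n j = - 4 j n$)
$B{\left(6,1 \right)} \left(-17\right) 17 = \left(-4\right) 6 \cdot 1 \left(-17\right) 17 = \left(-24\right) \left(-17\right) 17 = 408 \cdot 17 = 6936$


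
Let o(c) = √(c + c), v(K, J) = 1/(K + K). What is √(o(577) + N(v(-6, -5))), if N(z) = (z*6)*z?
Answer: √(6 + 144*√1154)/12 ≈ 5.8320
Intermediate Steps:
v(K, J) = 1/(2*K)
o(c) = √2*√c (o(c) = √(2*c) = √2*√c)
N(z) = 6*z² (N(z) = (6*z)*z = 6*z²)
√(o(577) + N(v(-6, -5))) = √(√2*√577 + 6*((½)/(-6))²) = √(√1154 + 6*((½)*(-⅙))²) = √(√1154 + 6*(-1/12)²) = √(√1154 + 6*(1/144)) = √(√1154 + 1/24) = √(1/24 + √1154)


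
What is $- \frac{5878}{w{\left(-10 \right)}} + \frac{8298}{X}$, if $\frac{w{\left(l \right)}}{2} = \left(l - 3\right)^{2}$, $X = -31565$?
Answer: $- \frac{94171897}{5334485} \approx -17.653$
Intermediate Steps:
$w{\left(l \right)} = 2 \left(-3 + l\right)^{2}$ ($w{\left(l \right)} = 2 \left(l - 3\right)^{2} = 2 \left(-3 + l\right)^{2}$)
$- \frac{5878}{w{\left(-10 \right)}} + \frac{8298}{X} = - \frac{5878}{2 \left(-3 - 10\right)^{2}} + \frac{8298}{-31565} = - \frac{5878}{2 \left(-13\right)^{2}} + 8298 \left(- \frac{1}{31565}\right) = - \frac{5878}{2 \cdot 169} - \frac{8298}{31565} = - \frac{5878}{338} - \frac{8298}{31565} = \left(-5878\right) \frac{1}{338} - \frac{8298}{31565} = - \frac{2939}{169} - \frac{8298}{31565} = - \frac{94171897}{5334485}$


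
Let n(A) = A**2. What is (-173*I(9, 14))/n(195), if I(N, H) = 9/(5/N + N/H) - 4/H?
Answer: -1321028/40192425 ≈ -0.032868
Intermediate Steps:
I(N, H) = -4/H + 9/(5/N + N/H)
(-173*I(9, 14))/n(195) = (-173*(-20*14 - 4*9**2 + 9*9*14**2)/(14*(9**2 + 5*14)))/(195**2) = -173*(-280 - 4*81 + 9*9*196)/(14*(81 + 70))/38025 = -173*(-280 - 324 + 15876)/(14*151)*(1/38025) = -173*15272/(14*151)*(1/38025) = -173*7636/1057*(1/38025) = -1321028/1057*1/38025 = -1321028/40192425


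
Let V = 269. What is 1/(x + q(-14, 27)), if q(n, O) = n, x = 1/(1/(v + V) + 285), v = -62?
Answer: -58996/825737 ≈ -0.071446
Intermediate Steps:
x = 207/58996 (x = 1/(1/(-62 + 269) + 285) = 1/(1/207 + 285) = 1/(58996/207) = 207/58996 ≈ 0.0035087)
1/(x + q(-14, 27)) = 1/(207/58996 - 14) = 1/(-825737/58996) = -58996/825737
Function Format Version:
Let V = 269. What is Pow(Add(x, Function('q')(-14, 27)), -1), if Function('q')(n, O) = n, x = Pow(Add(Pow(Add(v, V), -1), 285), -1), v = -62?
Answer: Rational(-58996, 825737) ≈ -0.071446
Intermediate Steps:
x = Rational(207, 58996) (x = Pow(Add(Pow(Add(-62, 269), -1), 285), -1) = Pow(Add(Pow(207, -1), 285), -1) = Pow(Add(Rational(1, 207), 285), -1) = Pow(Rational(58996, 207), -1) = Rational(207, 58996) ≈ 0.0035087)
Pow(Add(x, Function('q')(-14, 27)), -1) = Pow(Add(Rational(207, 58996), -14), -1) = Pow(Rational(-825737, 58996), -1) = Rational(-58996, 825737)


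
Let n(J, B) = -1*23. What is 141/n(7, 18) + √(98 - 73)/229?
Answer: -32174/5267 ≈ -6.1086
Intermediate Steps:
n(J, B) = -23
141/n(7, 18) + √(98 - 73)/229 = 141/(-23) + √(98 - 73)/229 = 141*(-1/23) + √25*(1/229) = -141/23 + 5*(1/229) = -141/23 + 5/229 = -32174/5267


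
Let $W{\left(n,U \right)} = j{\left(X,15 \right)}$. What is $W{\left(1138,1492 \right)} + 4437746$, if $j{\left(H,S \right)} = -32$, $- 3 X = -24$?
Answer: $4437714$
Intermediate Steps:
$X = 8$ ($X = \left(- \frac{1}{3}\right) \left(-24\right) = 8$)
$W{\left(n,U \right)} = -32$
$W{\left(1138,1492 \right)} + 4437746 = -32 + 4437746 = 4437714$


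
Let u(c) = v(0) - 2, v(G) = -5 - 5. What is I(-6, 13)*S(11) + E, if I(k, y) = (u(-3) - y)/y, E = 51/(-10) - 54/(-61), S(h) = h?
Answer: -201173/7930 ≈ -25.369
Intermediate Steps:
v(G) = -10
u(c) = -12 (u(c) = -10 - 2 = -12)
E = -2571/610 (E = 51*(-⅒) - 54*(-1/61) = -51/10 + 54/61 = -2571/610 ≈ -4.2148)
I(k, y) = (-12 - y)/y
I(-6, 13)*S(11) + E = ((-12 - 1*13)/13)*11 - 2571/610 = ((-12 - 13)/13)*11 - 2571/610 = ((1/13)*(-25))*11 - 2571/610 = -25/13*11 - 2571/610 = -275/13 - 2571/610 = -201173/7930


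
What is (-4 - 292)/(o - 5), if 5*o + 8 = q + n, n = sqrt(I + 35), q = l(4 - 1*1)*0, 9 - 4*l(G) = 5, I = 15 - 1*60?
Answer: 48840/1099 + 1480*I*sqrt(10)/1099 ≈ 44.44 + 4.2586*I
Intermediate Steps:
I = -45 (I = 15 - 60 = -45)
l(G) = 1 (l(G) = 9/4 - 1/4*5 = 9/4 - 5/4 = 1)
q = 0 (q = 1*0 = 0)
n = I*sqrt(10) (n = sqrt(-45 + 35) = sqrt(-10) = I*sqrt(10) ≈ 3.1623*I)
o = -8/5 + I*sqrt(10)/5 (o = -8/5 + (0 + I*sqrt(10))/5 = -8/5 + (I*sqrt(10))/5 = -8/5 + I*sqrt(10)/5 ≈ -1.6 + 0.63246*I)
(-4 - 292)/(o - 5) = (-4 - 292)/((-8/5 + I*sqrt(10)/5) - 5) = -296/(-33/5 + I*sqrt(10)/5)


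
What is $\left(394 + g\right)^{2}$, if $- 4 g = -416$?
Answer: $248004$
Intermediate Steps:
$g = 104$ ($g = \left(- \frac{1}{4}\right) \left(-416\right) = 104$)
$\left(394 + g\right)^{2} = \left(394 + 104\right)^{2} = 498^{2} = 248004$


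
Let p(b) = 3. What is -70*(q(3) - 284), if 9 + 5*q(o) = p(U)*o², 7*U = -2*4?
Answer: 19628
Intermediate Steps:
U = -8/7 (U = (-2*4)/7 = (⅐)*(-8) = -8/7 ≈ -1.1429)
q(o) = -9/5 + 3*o²/5 (q(o) = -9/5 + (3*o²)/5 = -9/5 + 3*o²/5)
-70*(q(3) - 284) = -70*((-9/5 + (⅗)*3²) - 284) = -70*((-9/5 + (⅗)*9) - 284) = -70*((-9/5 + 27/5) - 284) = -70*(18/5 - 284) = -70*(-1402/5) = 19628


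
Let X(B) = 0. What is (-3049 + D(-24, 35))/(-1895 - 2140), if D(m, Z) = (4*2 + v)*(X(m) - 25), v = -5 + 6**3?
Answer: 8524/4035 ≈ 2.1125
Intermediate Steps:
v = 211 (v = -5 + 216 = 211)
D(m, Z) = -5475 (D(m, Z) = (4*2 + 211)*(0 - 25) = (8 + 211)*(-25) = 219*(-25) = -5475)
(-3049 + D(-24, 35))/(-1895 - 2140) = (-3049 - 5475)/(-1895 - 2140) = -8524/(-4035) = -8524*(-1/4035) = 8524/4035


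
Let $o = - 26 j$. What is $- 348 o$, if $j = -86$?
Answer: $-778128$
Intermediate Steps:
$o = 2236$ ($o = \left(-26\right) \left(-86\right) = 2236$)
$- 348 o = \left(-348\right) 2236 = -778128$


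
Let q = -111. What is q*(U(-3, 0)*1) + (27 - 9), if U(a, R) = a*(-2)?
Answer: -648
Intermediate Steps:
U(a, R) = -2*a
q*(U(-3, 0)*1) + (27 - 9) = -111*(-2*(-3)) + (27 - 9) = -666 + 18 = -648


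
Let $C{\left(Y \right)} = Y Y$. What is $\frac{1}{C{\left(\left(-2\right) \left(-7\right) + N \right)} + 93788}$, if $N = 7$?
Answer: $\frac{1}{94229} \approx 1.0612 \cdot 10^{-5}$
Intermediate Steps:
$C{\left(Y \right)} = Y^{2}$
$\frac{1}{C{\left(\left(-2\right) \left(-7\right) + N \right)} + 93788} = \frac{1}{\left(\left(-2\right) \left(-7\right) + 7\right)^{2} + 93788} = \frac{1}{\left(14 + 7\right)^{2} + 93788} = \frac{1}{21^{2} + 93788} = \frac{1}{441 + 93788} = \frac{1}{94229}$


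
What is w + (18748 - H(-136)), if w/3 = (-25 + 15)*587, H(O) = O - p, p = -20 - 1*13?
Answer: 1241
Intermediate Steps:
p = -33 (p = -20 - 13 = -33)
H(O) = 33 + O (H(O) = O - 1*(-33) = O + 33 = 33 + O)
w = -17610 (w = 3*((-25 + 15)*587) = 3*(-10*587) = 3*(-5870) = -17610)
w + (18748 - H(-136)) = -17610 + (18748 - (33 - 136)) = -17610 + (18748 - 1*(-103)) = -17610 + (18748 + 103) = -17610 + 18851 = 1241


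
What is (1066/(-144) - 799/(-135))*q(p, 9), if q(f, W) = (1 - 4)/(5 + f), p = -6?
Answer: -1603/360 ≈ -4.4528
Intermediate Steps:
q(f, W) = -3/(5 + f)
(1066/(-144) - 799/(-135))*q(p, 9) = (1066/(-144) - 799/(-135))*(-3/(5 - 6)) = (1066*(-1/144) - 799*(-1/135))*(-3/(-1)) = (-533/72 + 799/135)*(-3*(-1)) = -1603/1080*3 = -1603/360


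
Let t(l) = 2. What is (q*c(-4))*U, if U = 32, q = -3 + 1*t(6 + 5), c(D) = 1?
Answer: -32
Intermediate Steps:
q = -1 (q = -3 + 1*2 = -3 + 2 = -1)
(q*c(-4))*U = -1*1*32 = -1*32 = -32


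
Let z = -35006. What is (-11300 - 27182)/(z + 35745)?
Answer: -38482/739 ≈ -52.073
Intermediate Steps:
(-11300 - 27182)/(z + 35745) = (-11300 - 27182)/(-35006 + 35745) = -38482/739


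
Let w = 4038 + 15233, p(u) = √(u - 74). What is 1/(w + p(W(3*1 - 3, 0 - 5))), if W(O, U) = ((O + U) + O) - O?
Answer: 19271/371371520 - I*√79/371371520 ≈ 5.1891e-5 - 2.3933e-8*I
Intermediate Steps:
W(O, U) = O + U (W(O, U) = (U + 2*O) - O = O + U)
p(u) = √(-74 + u)
w = 19271
1/(w + p(W(3*1 - 3, 0 - 5))) = 1/(19271 + √(-74 + ((3*1 - 3) + (0 - 5)))) = 1/(19271 + √(-74 + ((3 - 3) - 5))) = 1/(19271 + √(-74 + (0 - 5))) = 1/(19271 + √(-74 - 5)) = 1/(19271 + √(-79)) = 1/(19271 + I*√79)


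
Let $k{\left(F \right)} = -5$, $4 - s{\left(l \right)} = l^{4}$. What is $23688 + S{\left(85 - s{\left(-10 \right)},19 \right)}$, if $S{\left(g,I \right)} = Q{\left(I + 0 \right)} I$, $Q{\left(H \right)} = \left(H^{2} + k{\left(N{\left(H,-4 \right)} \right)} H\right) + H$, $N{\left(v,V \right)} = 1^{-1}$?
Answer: $29103$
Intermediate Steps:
$N{\left(v,V \right)} = 1$
$s{\left(l \right)} = 4 - l^{4}$
$Q{\left(H \right)} = H^{2} - 4 H$ ($Q{\left(H \right)} = \left(H^{2} - 5 H\right) + H = H^{2} - 4 H$)
$S{\left(g,I \right)} = I^{2} \left(-4 + I\right)$ ($S{\left(g,I \right)} = \left(I + 0\right) \left(-4 + \left(I + 0\right)\right) I = I \left(-4 + I\right) I = I^{2} \left(-4 + I\right)$)
$23688 + S{\left(85 - s{\left(-10 \right)},19 \right)} = 23688 + 19^{2} \left(-4 + 19\right) = 23688 + 361 \cdot 15 = 23688 + 5415 = 29103$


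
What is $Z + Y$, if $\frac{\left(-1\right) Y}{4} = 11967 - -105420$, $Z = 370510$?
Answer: $-99038$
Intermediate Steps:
$Y = -469548$ ($Y = - 4 \left(11967 - -105420\right) = - 4 \left(11967 + 105420\right) = \left(-4\right) 117387 = -469548$)
$Z + Y = 370510 - 469548 = -99038$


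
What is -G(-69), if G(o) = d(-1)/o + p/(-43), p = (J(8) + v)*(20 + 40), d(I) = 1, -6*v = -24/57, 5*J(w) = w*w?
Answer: 1013185/56373 ≈ 17.973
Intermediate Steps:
J(w) = w²/5 (J(w) = (w*w)/5 = w²/5)
v = 4/57 (v = -(-4)/57 = -⅙*(-8/19) = 4/57 ≈ 0.070175)
p = 14672/19 (p = ((⅕)*8² + 4/57)*(20 + 40) = ((⅕)*64 + 4/57)*60 = (64/5 + 4/57)*60 = (3668/285)*60 = 14672/19 ≈ 772.21)
G(o) = -14672/817 + 1/o (G(o) = 1/o + (14672/19)/(-43) = 1/o + (14672/19)*(-1/43) = 1/o - 14672/817 = -14672/817 + 1/o)
-G(-69) = -(-14672/817 + 1/(-69)) = -(-14672/817 - 1/69) = -1*(-1013185/56373) = 1013185/56373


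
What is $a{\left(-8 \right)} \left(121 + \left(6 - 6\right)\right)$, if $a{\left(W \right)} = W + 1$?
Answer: $-847$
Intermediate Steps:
$a{\left(W \right)} = 1 + W$
$a{\left(-8 \right)} \left(121 + \left(6 - 6\right)\right) = \left(1 - 8\right) \left(121 + \left(6 - 6\right)\right) = - 7 \left(121 + \left(6 - 6\right)\right) = - 7 \left(121 + 0\right) = \left(-7\right) 121 = -847$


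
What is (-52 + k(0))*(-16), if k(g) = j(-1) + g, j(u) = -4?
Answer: 896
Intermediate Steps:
k(g) = -4 + g
(-52 + k(0))*(-16) = (-52 + (-4 + 0))*(-16) = (-52 - 4)*(-16) = -56*(-16) = 896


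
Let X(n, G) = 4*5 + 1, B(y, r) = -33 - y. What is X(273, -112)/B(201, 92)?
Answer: -7/78 ≈ -0.089744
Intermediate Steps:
X(n, G) = 21 (X(n, G) = 20 + 1 = 21)
X(273, -112)/B(201, 92) = 21/(-33 - 1*201) = 21/(-33 - 201) = 21/(-234) = 21*(-1/234) = -7/78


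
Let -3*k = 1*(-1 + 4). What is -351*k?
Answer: 351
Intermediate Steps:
k = -1 (k = -(-1 + 4)/3 = -3/3 = -⅓*3 = -1)
-351*k = -351*(-1) = 351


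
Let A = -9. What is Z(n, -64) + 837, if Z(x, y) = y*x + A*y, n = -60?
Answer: 5253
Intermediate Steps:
Z(x, y) = -9*y + x*y (Z(x, y) = y*x - 9*y = x*y - 9*y = -9*y + x*y)
Z(n, -64) + 837 = -64*(-9 - 60) + 837 = -64*(-69) + 837 = 4416 + 837 = 5253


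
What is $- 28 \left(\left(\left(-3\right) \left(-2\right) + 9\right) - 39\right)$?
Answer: $672$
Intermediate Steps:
$- 28 \left(\left(\left(-3\right) \left(-2\right) + 9\right) - 39\right) = - 28 \left(\left(6 + 9\right) - 39\right) = - 28 \left(15 - 39\right) = \left(-28\right) \left(-24\right) = 672$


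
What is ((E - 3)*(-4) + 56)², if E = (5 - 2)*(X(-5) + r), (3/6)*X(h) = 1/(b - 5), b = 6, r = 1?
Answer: 1024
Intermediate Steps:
X(h) = 2 (X(h) = 2/(6 - 5) = 2/1 = 2*1 = 2)
E = 9 (E = (5 - 2)*(2 + 1) = 3*3 = 9)
((E - 3)*(-4) + 56)² = ((9 - 3)*(-4) + 56)² = (6*(-4) + 56)² = (-24 + 56)² = 32² = 1024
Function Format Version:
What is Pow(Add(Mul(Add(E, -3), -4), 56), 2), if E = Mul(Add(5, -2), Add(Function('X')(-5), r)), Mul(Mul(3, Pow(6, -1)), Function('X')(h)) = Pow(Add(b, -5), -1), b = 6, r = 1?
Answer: 1024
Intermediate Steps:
Function('X')(h) = 2 (Function('X')(h) = Mul(2, Pow(Add(6, -5), -1)) = Mul(2, Pow(1, -1)) = Mul(2, 1) = 2)
E = 9 (E = Mul(Add(5, -2), Add(2, 1)) = Mul(3, 3) = 9)
Pow(Add(Mul(Add(E, -3), -4), 56), 2) = Pow(Add(Mul(Add(9, -3), -4), 56), 2) = Pow(Add(Mul(6, -4), 56), 2) = Pow(Add(-24, 56), 2) = Pow(32, 2) = 1024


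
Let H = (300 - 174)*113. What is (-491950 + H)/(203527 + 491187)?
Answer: -238856/347357 ≈ -0.68764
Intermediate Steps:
H = 14238 (H = 126*113 = 14238)
(-491950 + H)/(203527 + 491187) = (-491950 + 14238)/(203527 + 491187) = -477712/694714 = -477712*1/694714 = -238856/347357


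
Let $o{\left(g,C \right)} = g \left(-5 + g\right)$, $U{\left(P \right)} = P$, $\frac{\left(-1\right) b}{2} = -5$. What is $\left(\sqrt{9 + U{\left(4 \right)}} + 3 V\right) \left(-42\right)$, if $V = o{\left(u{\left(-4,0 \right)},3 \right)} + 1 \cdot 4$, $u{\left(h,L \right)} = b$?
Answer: $-6804 - 42 \sqrt{13} \approx -6955.4$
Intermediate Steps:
$b = 10$ ($b = \left(-2\right) \left(-5\right) = 10$)
$u{\left(h,L \right)} = 10$
$V = 54$ ($V = 10 \left(-5 + 10\right) + 1 \cdot 4 = 10 \cdot 5 + 4 = 50 + 4 = 54$)
$\left(\sqrt{9 + U{\left(4 \right)}} + 3 V\right) \left(-42\right) = \left(\sqrt{9 + 4} + 3 \cdot 54\right) \left(-42\right) = \left(\sqrt{13} + 162\right) \left(-42\right) = \left(162 + \sqrt{13}\right) \left(-42\right) = -6804 - 42 \sqrt{13}$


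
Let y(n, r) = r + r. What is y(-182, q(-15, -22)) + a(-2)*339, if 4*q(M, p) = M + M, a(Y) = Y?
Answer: -693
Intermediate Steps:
q(M, p) = M/2 (q(M, p) = (M + M)/4 = (2*M)/4 = M/2)
y(n, r) = 2*r
y(-182, q(-15, -22)) + a(-2)*339 = 2*((½)*(-15)) - 2*339 = 2*(-15/2) - 678 = -15 - 678 = -693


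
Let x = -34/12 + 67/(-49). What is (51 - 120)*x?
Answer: 28405/98 ≈ 289.85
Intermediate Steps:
x = -1235/294 (x = -34*1/12 + 67*(-1/49) = -17/6 - 67/49 = -1235/294 ≈ -4.2007)
(51 - 120)*x = (51 - 120)*(-1235/294) = -69*(-1235/294) = 28405/98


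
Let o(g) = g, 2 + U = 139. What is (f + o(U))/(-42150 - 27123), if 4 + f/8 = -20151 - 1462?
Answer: 172799/69273 ≈ 2.4945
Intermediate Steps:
U = 137 (U = -2 + 139 = 137)
f = -172936 (f = -32 + 8*(-20151 - 1462) = -32 + 8*(-21613) = -32 - 172904 = -172936)
(f + o(U))/(-42150 - 27123) = (-172936 + 137)/(-42150 - 27123) = -172799/(-69273) = -172799*(-1/69273) = 172799/69273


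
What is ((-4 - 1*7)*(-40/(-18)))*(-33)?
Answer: 2420/3 ≈ 806.67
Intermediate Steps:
((-4 - 1*7)*(-40/(-18)))*(-33) = ((-4 - 7)*(-40*(-1/18)))*(-33) = -11*20/9*(-33) = -220/9*(-33) = 2420/3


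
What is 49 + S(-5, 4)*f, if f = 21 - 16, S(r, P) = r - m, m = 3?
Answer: 9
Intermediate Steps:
S(r, P) = -3 + r (S(r, P) = r - 1*3 = r - 3 = -3 + r)
f = 5
49 + S(-5, 4)*f = 49 + (-3 - 5)*5 = 49 - 8*5 = 49 - 40 = 9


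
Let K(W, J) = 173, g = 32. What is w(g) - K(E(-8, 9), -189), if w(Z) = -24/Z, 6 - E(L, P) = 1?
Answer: -695/4 ≈ -173.75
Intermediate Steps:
E(L, P) = 5 (E(L, P) = 6 - 1*1 = 6 - 1 = 5)
w(g) - K(E(-8, 9), -189) = -24/32 - 1*173 = -24*1/32 - 173 = -¾ - 173 = -695/4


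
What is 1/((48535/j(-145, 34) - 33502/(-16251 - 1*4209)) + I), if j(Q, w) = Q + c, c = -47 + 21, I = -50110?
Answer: -583110/29384191643 ≈ -1.9844e-5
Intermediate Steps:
c = -26
j(Q, w) = -26 + Q (j(Q, w) = Q - 26 = -26 + Q)
1/((48535/j(-145, 34) - 33502/(-16251 - 1*4209)) + I) = 1/((48535/(-26 - 145) - 33502/(-16251 - 1*4209)) - 50110) = 1/((48535/(-171) - 33502/(-16251 - 4209)) - 50110) = 1/((48535*(-1/171) - 33502/(-20460)) - 50110) = 1/((-48535/171 - 33502*(-1/20460)) - 50110) = 1/((-48535/171 + 16751/10230) - 50110) = 1/(-164549543/583110 - 50110) = 1/(-29384191643/583110) = -583110/29384191643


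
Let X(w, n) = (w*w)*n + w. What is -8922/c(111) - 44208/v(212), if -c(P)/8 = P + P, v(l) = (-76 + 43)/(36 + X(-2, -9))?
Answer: -8707355/3256 ≈ -2674.3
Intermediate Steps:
X(w, n) = w + n*w² (X(w, n) = w²*n + w = n*w² + w = w + n*w²)
v(l) = 33/2 (v(l) = (-76 + 43)/(36 - 2*(1 - 9*(-2))) = -33/(36 - 2*(1 + 18)) = -33/(36 - 2*19) = -33/(36 - 38) = -33/(-2) = -33*(-½) = 33/2)
c(P) = -16*P (c(P) = -8*(P + P) = -16*P)
-8922/c(111) - 44208/v(212) = -8922/((-16*111)) - 44208/33/2 = -8922/(-1776) - 44208*2/33 = -8922*(-1/1776) - 29472/11 = 1487/296 - 29472/11 = -8707355/3256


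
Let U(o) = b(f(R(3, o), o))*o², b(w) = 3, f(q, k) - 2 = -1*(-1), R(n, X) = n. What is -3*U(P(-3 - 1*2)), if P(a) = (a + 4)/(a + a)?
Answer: -9/100 ≈ -0.090000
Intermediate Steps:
f(q, k) = 3 (f(q, k) = 2 - 1*(-1) = 2 + 1 = 3)
P(a) = (4 + a)/(2*a) (P(a) = (4 + a)/((2*a)) = (4 + a)*(1/(2*a)) = (4 + a)/(2*a))
U(o) = 3*o²
-3*U(P(-3 - 1*2)) = -9*((4 + (-3 - 1*2))/(2*(-3 - 1*2)))² = -9*((4 + (-3 - 2))/(2*(-3 - 2)))² = -9*((½)*(4 - 5)/(-5))² = -9*((½)*(-⅕)*(-1))² = -9*(⅒)² = -9/100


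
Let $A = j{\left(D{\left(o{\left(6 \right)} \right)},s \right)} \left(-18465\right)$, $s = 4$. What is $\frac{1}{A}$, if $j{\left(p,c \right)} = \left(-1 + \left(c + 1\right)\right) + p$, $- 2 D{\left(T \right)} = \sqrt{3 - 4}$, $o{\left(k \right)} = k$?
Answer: $- \frac{16}{1200225} - \frac{2 i}{1200225} \approx -1.3331 \cdot 10^{-5} - 1.6664 \cdot 10^{-6} i$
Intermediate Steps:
$D{\left(T \right)} = - \frac{i}{2}$ ($D{\left(T \right)} = - \frac{\sqrt{3 - 4}}{2} = - \frac{\sqrt{-1}}{2} = - \frac{i}{2}$)
$j{\left(p,c \right)} = c + p$ ($j{\left(p,c \right)} = \left(-1 + \left(1 + c\right)\right) + p = c + p$)
$A = -73860 + \frac{18465 i}{2}$ ($A = \left(4 - \frac{i}{2}\right) \left(-18465\right) = -73860 + \frac{18465 i}{2} \approx -73860.0 + 9232.5 i$)
$\frac{1}{A} = \frac{1}{-73860 + \frac{18465 i}{2}} = \frac{4 \left(-73860 - \frac{18465 i}{2}\right)}{22162154625}$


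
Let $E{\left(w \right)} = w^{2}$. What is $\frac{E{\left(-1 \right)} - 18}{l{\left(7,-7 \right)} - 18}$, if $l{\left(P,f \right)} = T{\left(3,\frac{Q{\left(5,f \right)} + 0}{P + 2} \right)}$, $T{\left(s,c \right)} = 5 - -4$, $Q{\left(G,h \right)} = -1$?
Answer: $\frac{17}{9} \approx 1.8889$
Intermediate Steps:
$T{\left(s,c \right)} = 9$ ($T{\left(s,c \right)} = 5 + 4 = 9$)
$l{\left(P,f \right)} = 9$
$\frac{E{\left(-1 \right)} - 18}{l{\left(7,-7 \right)} - 18} = \frac{\left(-1\right)^{2} - 18}{9 - 18} = \frac{1 - 18}{-9} = \left(-17\right) \left(- \frac{1}{9}\right) = \frac{17}{9}$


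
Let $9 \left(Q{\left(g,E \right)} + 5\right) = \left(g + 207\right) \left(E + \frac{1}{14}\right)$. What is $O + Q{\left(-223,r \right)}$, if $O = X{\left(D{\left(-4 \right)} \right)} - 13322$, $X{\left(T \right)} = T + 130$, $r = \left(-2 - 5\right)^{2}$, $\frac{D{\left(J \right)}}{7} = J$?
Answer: $- \frac{279557}{21} \approx -13312.0$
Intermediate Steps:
$D{\left(J \right)} = 7 J$
$r = 49$ ($r = \left(-7\right)^{2} = 49$)
$X{\left(T \right)} = 130 + T$
$Q{\left(g,E \right)} = -5 + \frac{\left(207 + g\right) \left(\frac{1}{14} + E\right)}{9}$ ($Q{\left(g,E \right)} = -5 + \frac{\left(g + 207\right) \left(E + \frac{1}{14}\right)}{9} = -5 + \frac{\left(207 + g\right) \left(E + \frac{1}{14}\right)}{9} = -5 + \frac{\left(207 + g\right) \left(\frac{1}{14} + E\right)}{9}$)
$O = -13220$ ($O = \left(130 + 7 \left(-4\right)\right) - 13322 = \left(130 - 28\right) - 13322 = 102 - 13322 = -13220$)
$O + Q{\left(-223,r \right)} = -13220 + \left(- \frac{47}{14} + 23 \cdot 49 + \frac{1}{126} \left(-223\right) + \frac{1}{9} \cdot 49 \left(-223\right)\right) = -13220 - \frac{1937}{21} = - \frac{279557}{21}$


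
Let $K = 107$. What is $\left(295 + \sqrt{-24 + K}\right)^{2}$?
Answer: $\left(295 + \sqrt{83}\right)^{2} \approx 92483.0$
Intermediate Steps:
$\left(295 + \sqrt{-24 + K}\right)^{2} = \left(295 + \sqrt{-24 + 107}\right)^{2} = \left(295 + \sqrt{83}\right)^{2}$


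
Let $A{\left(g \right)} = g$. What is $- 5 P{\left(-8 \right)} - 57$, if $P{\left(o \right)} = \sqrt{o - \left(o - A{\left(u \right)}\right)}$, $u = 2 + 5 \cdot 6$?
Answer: $-57 - 20 \sqrt{2} \approx -85.284$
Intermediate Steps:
$u = 32$ ($u = 2 + 30 = 32$)
$P{\left(o \right)} = 4 \sqrt{2}$ ($P{\left(o \right)} = \sqrt{o - \left(-32 + o\right)} = \sqrt{32} = 4 \sqrt{2}$)
$- 5 P{\left(-8 \right)} - 57 = - 5 \cdot 4 \sqrt{2} - 57 = - 20 \sqrt{2} - 57 = -57 - 20 \sqrt{2}$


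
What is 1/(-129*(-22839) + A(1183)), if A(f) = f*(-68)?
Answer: 1/2865787 ≈ 3.4894e-7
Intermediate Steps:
A(f) = -68*f
1/(-129*(-22839) + A(1183)) = 1/(-129*(-22839) - 68*1183) = 1/(2946231 - 80444) = 1/2865787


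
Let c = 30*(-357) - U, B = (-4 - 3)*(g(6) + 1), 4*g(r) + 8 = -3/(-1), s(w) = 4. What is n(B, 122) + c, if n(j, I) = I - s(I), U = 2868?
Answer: -13460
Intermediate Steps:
g(r) = -5/4 (g(r) = -2 + (-3/(-1))/4 = -2 + (-3*(-1))/4 = -2 + (¼)*3 = -2 + ¾ = -5/4)
B = 7/4 (B = (-4 - 3)*(-5/4 + 1) = -7*(-¼) = 7/4 ≈ 1.7500)
n(j, I) = -4 + I (n(j, I) = I - 1*4 = I - 4 = -4 + I)
c = -13578 (c = 30*(-357) - 1*2868 = -10710 - 2868 = -13578)
n(B, 122) + c = (-4 + 122) - 13578 = 118 - 13578 = -13460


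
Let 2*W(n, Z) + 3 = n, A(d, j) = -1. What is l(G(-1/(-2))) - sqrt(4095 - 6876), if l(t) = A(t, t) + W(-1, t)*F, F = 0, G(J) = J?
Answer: -1 - 3*I*sqrt(309) ≈ -1.0 - 52.735*I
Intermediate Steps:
W(n, Z) = -3/2 + n/2
l(t) = -1 (l(t) = -1 + (-3/2 + (1/2)*(-1))*0 = -1 + (-3/2 - 1/2)*0 = -1 - 2*0 = -1 + 0 = -1)
l(G(-1/(-2))) - sqrt(4095 - 6876) = -1 - sqrt(4095 - 6876) = -1 - sqrt(-2781) = -1 - 3*I*sqrt(309)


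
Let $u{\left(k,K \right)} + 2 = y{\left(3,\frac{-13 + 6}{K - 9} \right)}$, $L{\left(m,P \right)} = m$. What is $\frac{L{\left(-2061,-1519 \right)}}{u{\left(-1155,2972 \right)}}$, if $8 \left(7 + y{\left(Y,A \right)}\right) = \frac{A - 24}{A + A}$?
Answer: $- \frac{230832}{70111} \approx -3.2924$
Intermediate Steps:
$y{\left(Y,A \right)} = -7 + \frac{-24 + A}{16 A}$ ($y{\left(Y,A \right)} = -7 + \frac{\left(A - 24\right) \frac{1}{A + A}}{8} = -7 + \frac{\left(-24 + A\right) \frac{1}{2 A}}{8} = -7 + \frac{\frac{1}{2} \frac{1}{A} \left(-24 + A\right)}{8} = -7 + \frac{-24 + A}{16 A}$)
$u{\left(k,K \right)} = -2 + \frac{3 \left(-8 + \frac{259}{-9 + K}\right) \left(\frac{9}{7} - \frac{K}{7}\right)}{16}$ ($u{\left(k,K \right)} = -2 + \frac{3 \left(-8 - 37 \frac{-13 + 6}{K - 9}\right)}{16 \frac{-13 + 6}{K - 9}} = -2 + \frac{3 \left(-8 - 37 \left(- \frac{7}{-9 + K}\right)\right)}{16 \left(- \frac{7}{-9 + K}\right)} = -2 + \frac{3 \left(\frac{9}{7} - \frac{K}{7}\right) \left(-8 + \frac{259}{-9 + K}\right)}{16} = -2 + \frac{3 \left(-8 + \frac{259}{-9 + K}\right) \left(\frac{9}{7} - \frac{K}{7}\right)}{16}$)
$\frac{L{\left(-2061,-1519 \right)}}{u{\left(-1155,2972 \right)}} = - \frac{2061}{- \frac{1217}{112} + \frac{3}{14} \cdot 2972} = - \frac{2061}{- \frac{1217}{112} + \frac{4458}{7}} = - \frac{2061}{\frac{70111}{112}} = \left(-2061\right) \frac{112}{70111} = - \frac{230832}{70111}$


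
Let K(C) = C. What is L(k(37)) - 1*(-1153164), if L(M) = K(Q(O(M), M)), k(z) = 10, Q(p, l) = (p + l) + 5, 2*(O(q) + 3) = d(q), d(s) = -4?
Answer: 1153174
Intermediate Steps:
O(q) = -5 (O(q) = -3 + (1/2)*(-4) = -3 - 2 = -5)
Q(p, l) = 5 + l + p (Q(p, l) = (l + p) + 5 = 5 + l + p)
L(M) = M (L(M) = 5 + M - 5 = M)
L(k(37)) - 1*(-1153164) = 10 - 1*(-1153164) = 10 + 1153164 = 1153174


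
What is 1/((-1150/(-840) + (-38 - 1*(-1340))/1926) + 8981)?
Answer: 2996/26913203 ≈ 0.00011132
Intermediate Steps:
1/((-1150/(-840) + (-38 - 1*(-1340))/1926) + 8981) = 1/((-1150*(-1/840) + (-38 + 1340)*(1/1926)) + 8981) = 1/((115/84 + 1302*(1/1926)) + 8981) = 1/((115/84 + 217/321) + 8981) = 1/(6127/2996 + 8981) = 1/(26913203/2996) = 2996/26913203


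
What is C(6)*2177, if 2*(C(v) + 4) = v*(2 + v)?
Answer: 43540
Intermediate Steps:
C(v) = -4 + v*(2 + v)/2 (C(v) = -4 + (v*(2 + v))/2 = -4 + v*(2 + v)/2)
C(6)*2177 = (-4 + 6 + (½)*6²)*2177 = (-4 + 6 + (½)*36)*2177 = (-4 + 6 + 18)*2177 = 20*2177 = 43540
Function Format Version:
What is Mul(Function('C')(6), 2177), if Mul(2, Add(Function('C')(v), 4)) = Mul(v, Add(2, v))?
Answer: 43540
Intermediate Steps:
Function('C')(v) = Add(-4, Mul(Rational(1, 2), v, Add(2, v))) (Function('C')(v) = Add(-4, Mul(Rational(1, 2), Mul(v, Add(2, v)))) = Add(-4, Mul(Rational(1, 2), v, Add(2, v))))
Mul(Function('C')(6), 2177) = Mul(Add(-4, 6, Mul(Rational(1, 2), Pow(6, 2))), 2177) = Mul(Add(-4, 6, Mul(Rational(1, 2), 36)), 2177) = Mul(Add(-4, 6, 18), 2177) = Mul(20, 2177) = 43540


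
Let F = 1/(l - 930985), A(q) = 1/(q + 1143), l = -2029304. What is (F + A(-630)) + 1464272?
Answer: 247076093121520/168736473 ≈ 1.4643e+6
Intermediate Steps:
A(q) = 1/(1143 + q)
F = -1/2960289 (F = 1/(-2029304 - 930985) = 1/(-2960289) = -1/2960289 ≈ -3.3780e-7)
(F + A(-630)) + 1464272 = (-1/2960289 + 1/(1143 - 630)) + 1464272 = (-1/2960289 + 1/513) + 1464272 = 328864/168736473 + 1464272 = 247076093121520/168736473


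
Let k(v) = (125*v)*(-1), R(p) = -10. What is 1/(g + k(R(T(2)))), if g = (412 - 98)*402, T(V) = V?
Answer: 1/127478 ≈ 7.8445e-6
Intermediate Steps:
k(v) = -125*v
g = 126228 (g = 314*402 = 126228)
1/(g + k(R(T(2)))) = 1/(126228 - 125*(-10)) = 1/(126228 + 1250) = 1/127478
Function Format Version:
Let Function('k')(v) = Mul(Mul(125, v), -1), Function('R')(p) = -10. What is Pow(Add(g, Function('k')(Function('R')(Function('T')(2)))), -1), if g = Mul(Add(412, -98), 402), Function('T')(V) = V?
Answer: Rational(1, 127478) ≈ 7.8445e-6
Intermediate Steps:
Function('k')(v) = Mul(-125, v)
g = 126228 (g = Mul(314, 402) = 126228)
Pow(Add(g, Function('k')(Function('R')(Function('T')(2)))), -1) = Pow(Add(126228, Mul(-125, -10)), -1) = Pow(Add(126228, 1250), -1) = Pow(127478, -1) = Rational(1, 127478)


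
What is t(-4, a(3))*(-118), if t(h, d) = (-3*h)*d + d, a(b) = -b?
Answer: 4602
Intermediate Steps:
t(h, d) = d - 3*d*h (t(h, d) = -3*d*h + d = d - 3*d*h)
t(-4, a(3))*(-118) = ((-1*3)*(1 - 3*(-4)))*(-118) = -3*(1 + 12)*(-118) = -3*13*(-118) = -39*(-118) = 4602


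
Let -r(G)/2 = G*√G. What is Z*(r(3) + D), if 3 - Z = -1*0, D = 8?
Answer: 24 - 18*√3 ≈ -7.1769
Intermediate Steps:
Z = 3 (Z = 3 - (-1)*0 = 3 - 1*0 = 3 + 0 = 3)
r(G) = -2*G^(3/2) (r(G) = -2*G*√G = -2*G^(3/2))
Z*(r(3) + D) = 3*(-6*√3 + 8) = 3*(8 - 6*√3) = 24 - 18*√3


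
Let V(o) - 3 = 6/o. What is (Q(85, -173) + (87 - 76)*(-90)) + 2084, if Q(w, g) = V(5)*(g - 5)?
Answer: 1732/5 ≈ 346.40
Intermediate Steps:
V(o) = 3 + 6/o
Q(w, g) = -21 + 21*g/5 (Q(w, g) = (3 + 6/5)*(g - 5) = (3 + 6*(⅕))*(-5 + g) = (3 + 6/5)*(-5 + g) = 21*(-5 + g)/5 = -21 + 21*g/5)
(Q(85, -173) + (87 - 76)*(-90)) + 2084 = ((-21 + (21/5)*(-173)) + (87 - 76)*(-90)) + 2084 = ((-21 - 3633/5) + 11*(-90)) + 2084 = (-3738/5 - 990) + 2084 = -8688/5 + 2084 = 1732/5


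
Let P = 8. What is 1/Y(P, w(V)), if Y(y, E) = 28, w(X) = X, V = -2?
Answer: 1/28 ≈ 0.035714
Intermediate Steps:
1/Y(P, w(V)) = 1/28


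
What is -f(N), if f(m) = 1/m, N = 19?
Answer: -1/19 ≈ -0.052632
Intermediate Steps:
-f(N) = -1/19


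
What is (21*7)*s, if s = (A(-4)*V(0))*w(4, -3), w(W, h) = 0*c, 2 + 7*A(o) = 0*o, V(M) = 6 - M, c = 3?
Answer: 0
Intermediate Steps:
A(o) = -2/7 (A(o) = -2/7 + (0*o)/7 = -2/7 + (⅐)*0 = -2/7 + 0 = -2/7)
w(W, h) = 0 (w(W, h) = 0*3 = 0)
s = 0 (s = -2*(6 - 1*0)/7*0 = -2*(6 + 0)/7*0 = -2/7*6*0 = -12/7*0 = 0)
(21*7)*s = (21*7)*0 = 147*0 = 0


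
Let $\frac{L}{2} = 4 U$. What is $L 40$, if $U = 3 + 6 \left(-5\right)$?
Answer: $-8640$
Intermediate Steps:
$U = -27$ ($U = 3 - 30 = -27$)
$L = -216$ ($L = 2 \cdot 4 \left(-27\right) = 2 \left(-108\right) = -216$)
$L 40 = \left(-216\right) 40 = -8640$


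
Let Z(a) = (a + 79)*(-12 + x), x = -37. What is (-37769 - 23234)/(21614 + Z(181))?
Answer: -61003/8874 ≈ -6.8744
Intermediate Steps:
Z(a) = -3871 - 49*a (Z(a) = (a + 79)*(-12 - 37) = (79 + a)*(-49) = -3871 - 49*a)
(-37769 - 23234)/(21614 + Z(181)) = (-37769 - 23234)/(21614 + (-3871 - 49*181)) = -61003/(21614 + (-3871 - 8869)) = -61003/(21614 - 12740) = -61003/8874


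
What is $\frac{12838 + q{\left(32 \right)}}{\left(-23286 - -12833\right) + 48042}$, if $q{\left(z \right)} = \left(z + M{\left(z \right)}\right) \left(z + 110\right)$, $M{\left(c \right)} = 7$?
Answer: $\frac{18376}{37589} \approx 0.48887$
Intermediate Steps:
$q{\left(z \right)} = \left(7 + z\right) \left(110 + z\right)$ ($q{\left(z \right)} = \left(z + 7\right) \left(z + 110\right) = \left(7 + z\right) \left(110 + z\right)$)
$\frac{12838 + q{\left(32 \right)}}{\left(-23286 - -12833\right) + 48042} = \frac{12838 + \left(770 + 32^{2} + 117 \cdot 32\right)}{\left(-23286 - -12833\right) + 48042} = \frac{12838 + \left(770 + 1024 + 3744\right)}{\left(-23286 + 12833\right) + 48042} = \frac{12838 + 5538}{-10453 + 48042} = \frac{18376}{37589}$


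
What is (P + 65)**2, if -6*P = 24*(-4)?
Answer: 6561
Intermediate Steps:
P = 16 (P = -4*(-4) = -1/6*(-96) = 16)
(P + 65)**2 = (16 + 65)**2 = 81**2 = 6561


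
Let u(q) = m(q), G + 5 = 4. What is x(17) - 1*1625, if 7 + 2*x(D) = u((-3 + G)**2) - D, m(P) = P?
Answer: -1629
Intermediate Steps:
G = -1 (G = -5 + 4 = -1)
u(q) = q
x(D) = 9/2 - D/2 (x(D) = -7/2 + ((-3 - 1)**2 - D)/2 = -7/2 + ((-4)**2 - D)/2 = -7/2 + (16 - D)/2 = -7/2 + (8 - D/2) = 9/2 - D/2)
x(17) - 1*1625 = (9/2 - 1/2*17) - 1*1625 = (9/2 - 17/2) - 1625 = -4 - 1625 = -1629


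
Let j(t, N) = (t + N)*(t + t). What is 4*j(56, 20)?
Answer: 34048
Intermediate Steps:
j(t, N) = 2*t*(N + t) (j(t, N) = (N + t)*(2*t) = 2*t*(N + t))
4*j(56, 20) = 4*(2*56*(20 + 56)) = 4*(2*56*76) = 4*8512 = 34048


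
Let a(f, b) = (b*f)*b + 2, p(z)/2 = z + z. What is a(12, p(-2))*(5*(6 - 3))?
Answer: 11550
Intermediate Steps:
p(z) = 4*z (p(z) = 2*(z + z) = 2*(2*z) = 4*z)
a(f, b) = 2 + f*b² (a(f, b) = f*b² + 2 = 2 + f*b²)
a(12, p(-2))*(5*(6 - 3)) = (2 + 12*(4*(-2))²)*(5*(6 - 3)) = (2 + 12*(-8)²)*(5*3) = (2 + 12*64)*15 = (2 + 768)*15 = 770*15 = 11550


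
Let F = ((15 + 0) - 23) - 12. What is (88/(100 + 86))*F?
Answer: -880/93 ≈ -9.4624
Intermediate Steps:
F = -20 (F = (15 - 23) - 12 = -8 - 12 = -20)
(88/(100 + 86))*F = (88/(100 + 86))*(-20) = (88/186)*(-20) = ((1/186)*88)*(-20) = (44/93)*(-20) = -880/93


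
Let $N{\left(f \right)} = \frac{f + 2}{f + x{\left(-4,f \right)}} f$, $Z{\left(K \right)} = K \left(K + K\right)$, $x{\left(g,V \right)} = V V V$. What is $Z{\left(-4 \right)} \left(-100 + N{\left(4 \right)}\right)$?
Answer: $- \frac{54208}{17} \approx -3188.7$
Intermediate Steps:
$x{\left(g,V \right)} = V^{3}$ ($x{\left(g,V \right)} = V^{2} V = V^{3}$)
$Z{\left(K \right)} = 2 K^{2}$ ($Z{\left(K \right)} = K 2 K = 2 K^{2}$)
$N{\left(f \right)} = \frac{f \left(2 + f\right)}{f + f^{3}}$ ($N{\left(f \right)} = \frac{f + 2}{f + f^{3}} f = \frac{2 + f}{f + f^{3}} f = \frac{f \left(2 + f\right)}{f + f^{3}}$)
$Z{\left(-4 \right)} \left(-100 + N{\left(4 \right)}\right) = 2 \left(-4\right)^{2} \left(-100 + \frac{2 + 4}{1 + 4^{2}}\right) = 2 \cdot 16 \left(-100 + \frac{1}{1 + 16} \cdot 6\right) = 32 \left(-100 + \frac{1}{17} \cdot 6\right) = 32 \left(-100 + \frac{6}{17}\right) = 32 \left(- \frac{1694}{17}\right) = - \frac{54208}{17}$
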